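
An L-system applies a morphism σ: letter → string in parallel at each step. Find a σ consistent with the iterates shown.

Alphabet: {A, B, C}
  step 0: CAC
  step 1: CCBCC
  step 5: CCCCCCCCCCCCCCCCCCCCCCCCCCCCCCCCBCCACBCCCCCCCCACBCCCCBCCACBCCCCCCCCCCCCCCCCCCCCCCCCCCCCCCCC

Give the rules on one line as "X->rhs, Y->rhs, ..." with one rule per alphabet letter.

  step 0 ⇒ step 1: CAC ⇒ CC·B·CC
    A ↦ B
    C ↦ CC
    B ↦ ACB  (constrained at step 1)

A->B, B->ACB, C->CC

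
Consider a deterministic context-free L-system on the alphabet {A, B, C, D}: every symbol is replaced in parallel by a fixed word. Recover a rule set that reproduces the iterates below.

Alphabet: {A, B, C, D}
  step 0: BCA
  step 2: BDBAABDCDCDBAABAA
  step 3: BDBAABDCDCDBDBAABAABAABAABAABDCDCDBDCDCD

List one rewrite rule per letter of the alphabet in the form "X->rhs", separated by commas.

A->CD, B->BD, C->BAA, D->BAA

  step 2 ⇒ step 3: BDBAABDCDCDBAABAA ⇒ BD·BAA·BD·CD·CD·BD·BAA·BAA·BAA·BAA·BAA·BD·CD·CD·BD·CD·CD
    A ↦ CD
    B ↦ BD
    C ↦ BAA
    D ↦ BAA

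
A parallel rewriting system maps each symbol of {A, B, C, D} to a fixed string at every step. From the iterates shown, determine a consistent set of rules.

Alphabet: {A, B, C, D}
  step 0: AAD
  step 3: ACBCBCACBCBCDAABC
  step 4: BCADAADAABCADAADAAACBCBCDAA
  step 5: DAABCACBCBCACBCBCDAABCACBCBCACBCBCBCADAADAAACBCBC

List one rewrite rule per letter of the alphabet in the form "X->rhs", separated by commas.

  step 4 ⇒ step 5: BCADAADAABCADAADAAACBCBCDAA ⇒ DA·A·BC·AC·BC·BC·AC·BC·BC·DA·A·BC·AC·BC·BC·AC·BC·BC·BC·A·DA·A·DA·A·AC·BC·BC
    A ↦ BC
    B ↦ DA
    C ↦ A
    D ↦ AC

A->BC, B->DA, C->A, D->AC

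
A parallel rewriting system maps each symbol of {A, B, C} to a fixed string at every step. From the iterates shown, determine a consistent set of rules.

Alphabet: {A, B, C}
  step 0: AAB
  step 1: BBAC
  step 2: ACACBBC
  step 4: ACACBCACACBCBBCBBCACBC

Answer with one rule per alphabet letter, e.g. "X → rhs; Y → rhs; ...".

A->B, B->AC, C->BC

  step 1 ⇒ step 2: BBAC ⇒ AC·AC·B·BC
    A ↦ B
    B ↦ AC
    C ↦ BC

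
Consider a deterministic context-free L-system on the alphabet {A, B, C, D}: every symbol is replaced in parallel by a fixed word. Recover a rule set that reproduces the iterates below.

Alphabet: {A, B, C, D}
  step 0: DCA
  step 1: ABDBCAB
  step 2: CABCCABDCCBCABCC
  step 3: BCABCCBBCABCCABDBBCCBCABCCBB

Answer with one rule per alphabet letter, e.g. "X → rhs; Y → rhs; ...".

A->CAB, B->CC, C->B, D->ABD

  step 2 ⇒ step 3: CABCCABDCCBCABCC ⇒ B·CAB·CC·B·B·CAB·CC·ABD·B·B·CC·B·CAB·CC·B·B
    A ↦ CAB
    B ↦ CC
    C ↦ B
    D ↦ ABD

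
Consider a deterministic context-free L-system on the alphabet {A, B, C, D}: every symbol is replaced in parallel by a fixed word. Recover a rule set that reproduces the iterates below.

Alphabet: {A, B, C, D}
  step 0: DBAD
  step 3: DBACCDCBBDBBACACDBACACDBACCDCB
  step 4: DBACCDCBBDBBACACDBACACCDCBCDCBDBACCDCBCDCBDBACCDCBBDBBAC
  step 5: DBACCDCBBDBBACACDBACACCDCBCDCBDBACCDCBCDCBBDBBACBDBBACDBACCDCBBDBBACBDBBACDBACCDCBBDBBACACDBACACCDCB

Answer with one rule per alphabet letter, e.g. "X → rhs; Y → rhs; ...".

A->CDC, B->AC, C->B, D->DB

  step 4 ⇒ step 5: DBACCDCBBDBBACACDBACACCDCBCDCBDBACCDCBCDCBDBACCDCBBDBBAC ⇒ DB·AC·CDC·B·B·DB·B·AC·AC·DB·AC·AC·CDC·B·CDC·B·DB·AC·CDC·B·CDC·B·B·DB·B·AC·B·DB·B·AC·DB·AC·CDC·B·B·DB·B·AC·B·DB·B·AC·DB·AC·CDC·B·B·DB·B·AC·AC·DB·AC·AC·CDC·B
    A ↦ CDC
    B ↦ AC
    C ↦ B
    D ↦ DB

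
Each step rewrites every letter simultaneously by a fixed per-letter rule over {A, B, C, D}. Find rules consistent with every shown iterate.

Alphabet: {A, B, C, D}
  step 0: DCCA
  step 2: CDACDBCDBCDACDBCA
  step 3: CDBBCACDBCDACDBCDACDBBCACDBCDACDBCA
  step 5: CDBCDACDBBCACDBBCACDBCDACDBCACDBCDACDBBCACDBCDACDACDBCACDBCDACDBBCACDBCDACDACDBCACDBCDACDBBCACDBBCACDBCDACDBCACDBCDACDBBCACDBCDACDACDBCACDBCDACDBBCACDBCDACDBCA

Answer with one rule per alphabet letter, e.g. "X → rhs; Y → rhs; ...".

A->BCA, B->CDA, C->CD, D->B

  step 2 ⇒ step 3: CDACDBCDBCDACDBCA ⇒ CD·B·BCA·CD·B·CDA·CD·B·CDA·CD·B·BCA·CD·B·CDA·CD·BCA
    A ↦ BCA
    B ↦ CDA
    C ↦ CD
    D ↦ B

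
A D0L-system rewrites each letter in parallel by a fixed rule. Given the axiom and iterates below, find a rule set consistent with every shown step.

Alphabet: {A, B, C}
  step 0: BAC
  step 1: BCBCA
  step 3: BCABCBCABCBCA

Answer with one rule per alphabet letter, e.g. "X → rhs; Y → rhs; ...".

  step 0 ⇒ step 1: BAC ⇒ BC·BC·A
    A ↦ BC
    B ↦ BC
    C ↦ A

A->BC, B->BC, C->A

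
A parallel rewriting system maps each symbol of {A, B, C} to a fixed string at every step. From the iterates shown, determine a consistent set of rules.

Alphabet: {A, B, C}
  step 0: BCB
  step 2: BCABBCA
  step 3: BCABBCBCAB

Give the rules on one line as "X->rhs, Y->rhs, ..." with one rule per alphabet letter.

A->B, B->BC, C->A

  step 2 ⇒ step 3: BCABBCA ⇒ BC·A·B·BC·BC·A·B
    A ↦ B
    B ↦ BC
    C ↦ A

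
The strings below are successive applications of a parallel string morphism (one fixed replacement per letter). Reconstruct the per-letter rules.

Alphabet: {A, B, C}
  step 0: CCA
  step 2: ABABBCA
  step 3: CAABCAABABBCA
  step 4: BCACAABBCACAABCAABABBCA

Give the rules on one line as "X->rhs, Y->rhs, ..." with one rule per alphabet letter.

  step 3 ⇒ step 4: CAABCAABABBCA ⇒ B·CA·CA·AB·B·CA·CA·AB·CA·AB·AB·B·CA
    A ↦ CA
    B ↦ AB
    C ↦ B

A->CA, B->AB, C->B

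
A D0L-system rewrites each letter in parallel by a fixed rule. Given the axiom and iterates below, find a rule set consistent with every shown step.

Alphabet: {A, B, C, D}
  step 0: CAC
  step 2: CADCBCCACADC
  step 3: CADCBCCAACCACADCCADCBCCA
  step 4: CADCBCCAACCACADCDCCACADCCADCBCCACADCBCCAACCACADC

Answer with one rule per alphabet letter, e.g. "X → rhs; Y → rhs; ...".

A->DC, B->AC, C->CA, D->BC

  step 3 ⇒ step 4: CADCBCCAACCACADCCADCBCCA ⇒ CA·DC·BC·CA·AC·CA·CA·DC·DC·CA·CA·DC·CA·DC·BC·CA·CA·DC·BC·CA·AC·CA·CA·DC
    A ↦ DC
    B ↦ AC
    C ↦ CA
    D ↦ BC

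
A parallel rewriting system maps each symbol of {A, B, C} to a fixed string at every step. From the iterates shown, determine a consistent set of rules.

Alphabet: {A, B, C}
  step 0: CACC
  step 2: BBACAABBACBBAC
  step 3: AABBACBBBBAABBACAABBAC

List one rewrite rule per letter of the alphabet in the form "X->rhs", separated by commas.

  step 2 ⇒ step 3: BBACAABBACBBAC ⇒ A·A·BB·AC·BB·BB·A·A·BB·AC·A·A·BB·AC
    A ↦ BB
    B ↦ A
    C ↦ AC

A->BB, B->A, C->AC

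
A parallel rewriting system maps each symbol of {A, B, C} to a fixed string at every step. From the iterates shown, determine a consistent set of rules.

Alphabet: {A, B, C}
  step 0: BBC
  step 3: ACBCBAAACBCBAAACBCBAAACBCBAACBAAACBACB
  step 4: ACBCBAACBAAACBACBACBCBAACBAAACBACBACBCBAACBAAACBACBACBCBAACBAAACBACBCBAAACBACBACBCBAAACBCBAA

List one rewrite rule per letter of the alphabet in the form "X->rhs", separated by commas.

A->ACB, B->AA, C->CB

  step 3 ⇒ step 4: ACBCBAAACBCBAAACBCBAAACBCBAACBAAACBACB ⇒ ACB·CB·AA·CB·AA·ACB·ACB·ACB·CB·AA·CB·AA·ACB·ACB·ACB·CB·AA·CB·AA·ACB·ACB·ACB·CB·AA·CB·AA·ACB·ACB·CB·AA·ACB·ACB·ACB·CB·AA·ACB·CB·AA
    A ↦ ACB
    B ↦ AA
    C ↦ CB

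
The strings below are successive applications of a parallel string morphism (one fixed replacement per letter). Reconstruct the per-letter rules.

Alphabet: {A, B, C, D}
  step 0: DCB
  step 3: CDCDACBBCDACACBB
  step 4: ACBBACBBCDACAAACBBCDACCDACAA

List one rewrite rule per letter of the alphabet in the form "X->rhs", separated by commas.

  step 3 ⇒ step 4: CDCDACBBCDACACBB ⇒ AC·BB·AC·BB·CD·AC·A·A·AC·BB·CD·AC·CD·AC·A·A
    A ↦ CD
    B ↦ A
    C ↦ AC
    D ↦ BB

A->CD, B->A, C->AC, D->BB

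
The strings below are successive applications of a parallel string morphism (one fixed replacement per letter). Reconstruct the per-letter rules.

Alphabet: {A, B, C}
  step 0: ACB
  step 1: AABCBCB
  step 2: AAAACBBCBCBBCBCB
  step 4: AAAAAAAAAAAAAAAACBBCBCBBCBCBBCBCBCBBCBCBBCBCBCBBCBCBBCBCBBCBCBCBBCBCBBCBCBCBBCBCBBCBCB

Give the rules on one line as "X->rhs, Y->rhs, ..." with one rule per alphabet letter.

  step 1 ⇒ step 2: AABCBCB ⇒ AA·AA·CB·BCB·CB·BCB·CB
    A ↦ AA
    B ↦ CB
    C ↦ BCB

A->AA, B->CB, C->BCB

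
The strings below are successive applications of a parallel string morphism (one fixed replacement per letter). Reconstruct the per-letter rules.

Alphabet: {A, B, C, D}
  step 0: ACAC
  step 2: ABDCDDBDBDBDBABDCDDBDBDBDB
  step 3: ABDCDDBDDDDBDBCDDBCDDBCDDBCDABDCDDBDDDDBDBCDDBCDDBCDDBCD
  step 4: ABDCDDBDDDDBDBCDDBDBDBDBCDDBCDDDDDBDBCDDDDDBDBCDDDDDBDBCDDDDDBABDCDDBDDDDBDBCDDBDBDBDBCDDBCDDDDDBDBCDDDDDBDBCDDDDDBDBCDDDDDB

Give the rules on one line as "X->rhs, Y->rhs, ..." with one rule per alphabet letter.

  step 3 ⇒ step 4: ABDCDDBDDDDBDBCDDBCDDBCDDBCDABDCDDBDDDDBDBCDDBCDDBCDDBCD ⇒ ABD·CD·DB·DDD·DB·DB·CD·DB·DB·DB·DB·CD·DB·CD·DDD·DB·DB·CD·DDD·DB·DB·CD·DDD·DB·DB·CD·DDD·DB·ABD·CD·DB·DDD·DB·DB·CD·DB·DB·DB·DB·CD·DB·CD·DDD·DB·DB·CD·DDD·DB·DB·CD·DDD·DB·DB·CD·DDD·DB
    A ↦ ABD
    B ↦ CD
    C ↦ DDD
    D ↦ DB

A->ABD, B->CD, C->DDD, D->DB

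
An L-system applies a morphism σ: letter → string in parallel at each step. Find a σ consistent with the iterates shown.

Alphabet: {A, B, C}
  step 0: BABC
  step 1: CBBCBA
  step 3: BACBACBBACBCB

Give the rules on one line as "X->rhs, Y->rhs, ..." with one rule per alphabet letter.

  step 0 ⇒ step 1: BABC ⇒ CB·B·CB·A
    A ↦ B
    B ↦ CB
    C ↦ A

A->B, B->CB, C->A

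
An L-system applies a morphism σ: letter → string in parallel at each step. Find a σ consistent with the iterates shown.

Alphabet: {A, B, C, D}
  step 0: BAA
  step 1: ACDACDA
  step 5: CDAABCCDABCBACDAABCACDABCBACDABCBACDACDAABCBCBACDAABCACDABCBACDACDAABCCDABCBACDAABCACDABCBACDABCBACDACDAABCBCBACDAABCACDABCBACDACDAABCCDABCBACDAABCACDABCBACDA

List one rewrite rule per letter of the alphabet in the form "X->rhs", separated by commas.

  step 0 ⇒ step 1: BAA ⇒ A·CDA·CDA
    A ↦ CDA
    B ↦ A
    C ↦ BC  (constrained at step 1)
    D ↦ BA  (constrained at step 1)

A->CDA, B->A, C->BC, D->BA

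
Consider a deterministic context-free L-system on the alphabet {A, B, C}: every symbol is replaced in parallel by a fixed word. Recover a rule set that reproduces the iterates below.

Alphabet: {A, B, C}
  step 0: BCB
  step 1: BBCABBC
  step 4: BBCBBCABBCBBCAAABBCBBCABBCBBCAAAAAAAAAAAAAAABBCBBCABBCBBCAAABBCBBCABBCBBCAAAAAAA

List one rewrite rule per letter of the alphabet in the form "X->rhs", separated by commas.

A->AA, B->BBC, C->A

  step 0 ⇒ step 1: BCB ⇒ BBC·A·BBC
    B ↦ BBC
    C ↦ A
    A ↦ AA  (constrained at step 1)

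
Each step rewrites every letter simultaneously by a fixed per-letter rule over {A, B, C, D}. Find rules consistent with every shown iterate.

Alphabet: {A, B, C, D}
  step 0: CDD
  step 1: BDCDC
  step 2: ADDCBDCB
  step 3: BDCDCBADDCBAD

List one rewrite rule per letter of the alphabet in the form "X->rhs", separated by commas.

  step 2 ⇒ step 3: ADDCBDCB ⇒ B·DC·DC·B·AD·DC·B·AD
    A ↦ B
    B ↦ AD
    C ↦ B
    D ↦ DC

A->B, B->AD, C->B, D->DC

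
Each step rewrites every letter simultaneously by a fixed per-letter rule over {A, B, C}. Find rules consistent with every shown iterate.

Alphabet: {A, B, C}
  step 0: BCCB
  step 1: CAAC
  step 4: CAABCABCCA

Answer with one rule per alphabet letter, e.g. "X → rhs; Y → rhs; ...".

  step 0 ⇒ step 1: BCCB ⇒ C·A·A·C
    B ↦ C
    C ↦ A
    A ↦ BC  (constrained at step 1)

A->BC, B->C, C->A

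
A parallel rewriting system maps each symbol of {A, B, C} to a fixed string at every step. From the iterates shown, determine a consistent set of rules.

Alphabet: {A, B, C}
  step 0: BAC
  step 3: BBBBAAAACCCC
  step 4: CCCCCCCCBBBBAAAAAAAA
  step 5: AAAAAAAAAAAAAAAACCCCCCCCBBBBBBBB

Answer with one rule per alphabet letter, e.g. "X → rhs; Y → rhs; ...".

  step 4 ⇒ step 5: CCCCCCCCBBBBAAAAAAAA ⇒ AA·AA·AA·AA·AA·AA·AA·AA·CC·CC·CC·CC·B·B·B·B·B·B·B·B
    A ↦ B
    B ↦ CC
    C ↦ AA

A->B, B->CC, C->AA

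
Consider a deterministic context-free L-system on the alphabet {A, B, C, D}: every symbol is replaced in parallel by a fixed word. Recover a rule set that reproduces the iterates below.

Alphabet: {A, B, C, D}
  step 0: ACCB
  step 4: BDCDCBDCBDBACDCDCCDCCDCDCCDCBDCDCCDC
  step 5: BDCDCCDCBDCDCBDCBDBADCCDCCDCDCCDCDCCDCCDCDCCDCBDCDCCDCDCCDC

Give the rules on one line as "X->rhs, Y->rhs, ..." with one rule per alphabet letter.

  step 4 ⇒ step 5: BDCDCBDCBDBACDCDCCDCCDCDCCDCBDCDCCDC ⇒ BD·C·DC·C·DC·BD·C·DC·BD·C·BD·BA·DC·C·DC·C·DC·DC·C·DC·DC·C·DC·C·DC·DC·C·DC·BD·C·DC·C·DC·DC·C·DC
    A ↦ BA
    B ↦ BD
    C ↦ DC
    D ↦ C

A->BA, B->BD, C->DC, D->C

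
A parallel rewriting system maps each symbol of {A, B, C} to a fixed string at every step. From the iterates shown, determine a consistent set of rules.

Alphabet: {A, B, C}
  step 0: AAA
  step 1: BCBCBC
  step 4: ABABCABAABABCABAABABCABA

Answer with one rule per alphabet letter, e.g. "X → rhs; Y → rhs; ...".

  step 0 ⇒ step 1: AAA ⇒ BC·BC·BC
    A ↦ BC
    B ↦ A  (constrained at step 1)
    C ↦ BA  (constrained at step 1)

A->BC, B->A, C->BA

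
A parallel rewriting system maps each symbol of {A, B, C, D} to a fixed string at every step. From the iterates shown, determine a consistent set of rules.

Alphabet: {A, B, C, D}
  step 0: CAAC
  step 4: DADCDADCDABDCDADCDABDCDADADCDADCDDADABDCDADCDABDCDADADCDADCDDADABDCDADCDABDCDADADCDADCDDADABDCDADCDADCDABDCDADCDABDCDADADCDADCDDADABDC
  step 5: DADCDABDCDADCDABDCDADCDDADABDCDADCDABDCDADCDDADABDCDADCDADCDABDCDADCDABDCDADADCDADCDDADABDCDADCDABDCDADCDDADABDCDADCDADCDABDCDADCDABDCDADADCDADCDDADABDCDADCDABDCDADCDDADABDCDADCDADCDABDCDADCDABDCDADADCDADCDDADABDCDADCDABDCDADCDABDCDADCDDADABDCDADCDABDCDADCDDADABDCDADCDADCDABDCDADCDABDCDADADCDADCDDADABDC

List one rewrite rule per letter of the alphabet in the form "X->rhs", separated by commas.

  step 4 ⇒ step 5: DADCDADCDABDCDADCDABDCDADADCDADCDDADABDCDADCDABDCDADADCDADCDDADABDCDADCDABDCDADADCDADCDDADABDCDADCDADCDABDCDADCDABDCDADADCDADCDDADABDC ⇒ DA·DC·DA·BDC·DA·DC·DA·BDC·DA·DC·DDA·DA·BDC·DA·DC·DA·BDC·DA·DC·DDA·DA·BDC·DA·DC·DA·DC·DA·BDC·DA·DC·DA·BDC·DA·DA·DC·DA·DC·DDA·DA·BDC·DA·DC·DA·BDC·DA·DC·DDA·DA·BDC·DA·DC·DA·DC·DA·BDC·DA·DC·DA·BDC·DA·DA·DC·DA·DC·DDA·DA·BDC·DA·DC·DA·BDC·DA·DC·DDA·DA·BDC·DA·DC·DA·DC·DA·BDC·DA·DC·DA·BDC·DA·DA·DC·DA·DC·DDA·DA·BDC·DA·DC·DA·BDC·DA·DC·DA·BDC·DA·DC·DDA·DA·BDC·DA·DC·DA·BDC·DA·DC·DDA·DA·BDC·DA·DC·DA·DC·DA·BDC·DA·DC·DA·BDC·DA·DA·DC·DA·DC·DDA·DA·BDC
    A ↦ DC
    B ↦ DDA
    C ↦ BDC
    D ↦ DA

A->DC, B->DDA, C->BDC, D->DA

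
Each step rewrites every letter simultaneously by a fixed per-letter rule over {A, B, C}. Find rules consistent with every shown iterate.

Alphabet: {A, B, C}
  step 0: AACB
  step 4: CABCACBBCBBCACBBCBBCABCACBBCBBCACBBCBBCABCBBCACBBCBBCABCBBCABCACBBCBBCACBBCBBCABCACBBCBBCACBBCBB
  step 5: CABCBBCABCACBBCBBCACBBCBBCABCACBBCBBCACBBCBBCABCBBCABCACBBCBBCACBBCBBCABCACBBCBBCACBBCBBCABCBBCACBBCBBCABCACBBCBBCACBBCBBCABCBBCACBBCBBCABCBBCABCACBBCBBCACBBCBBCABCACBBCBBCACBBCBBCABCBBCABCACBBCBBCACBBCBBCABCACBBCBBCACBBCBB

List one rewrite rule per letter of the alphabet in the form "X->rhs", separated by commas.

  step 4 ⇒ step 5: CABCACBBCBBCACBBCBBCABCACBBCBBCACBBCBBCABCBBCACBBCBBCABCBBCABCACBBCBBCACBBCBBCABCACBBCBBCACBBCBB ⇒ CA·B·CBB·CA·B·CA·CBB·CBB·CA·CBB·CBB·CA·B·CA·CBB·CBB·CA·CBB·CBB·CA·B·CBB·CA·B·CA·CBB·CBB·CA·CBB·CBB·CA·B·CA·CBB·CBB·CA·CBB·CBB·CA·B·CBB·CA·CBB·CBB·CA·B·CA·CBB·CBB·CA·CBB·CBB·CA·B·CBB·CA·CBB·CBB·CA·B·CBB·CA·B·CA·CBB·CBB·CA·CBB·CBB·CA·B·CA·CBB·CBB·CA·CBB·CBB·CA·B·CBB·CA·B·CA·CBB·CBB·CA·CBB·CBB·CA·B·CA·CBB·CBB·CA·CBB·CBB
    A ↦ B
    B ↦ CBB
    C ↦ CA

A->B, B->CBB, C->CA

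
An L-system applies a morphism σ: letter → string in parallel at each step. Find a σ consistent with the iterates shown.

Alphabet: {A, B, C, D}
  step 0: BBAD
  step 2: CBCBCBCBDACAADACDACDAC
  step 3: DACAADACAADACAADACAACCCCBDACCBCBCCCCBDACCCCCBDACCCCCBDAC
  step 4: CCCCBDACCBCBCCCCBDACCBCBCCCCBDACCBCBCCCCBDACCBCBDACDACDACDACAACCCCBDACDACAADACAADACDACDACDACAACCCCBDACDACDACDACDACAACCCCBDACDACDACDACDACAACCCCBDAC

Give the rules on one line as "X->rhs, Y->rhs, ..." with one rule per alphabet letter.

  step 3 ⇒ step 4: DACAADACAADACAADACAACCCCBDACCBCBCCCCBDACCCCCBDACCCCCBDAC ⇒ CCC·CB·DAC·CB·CB·CCC·CB·DAC·CB·CB·CCC·CB·DAC·CB·CB·CCC·CB·DAC·CB·CB·DAC·DAC·DAC·DAC·AA·CCC·CB·DAC·DAC·AA·DAC·AA·DAC·DAC·DAC·DAC·AA·CCC·CB·DAC·DAC·DAC·DAC·DAC·AA·CCC·CB·DAC·DAC·DAC·DAC·DAC·AA·CCC·CB·DAC
    A ↦ CB
    B ↦ AA
    C ↦ DAC
    D ↦ CCC

A->CB, B->AA, C->DAC, D->CCC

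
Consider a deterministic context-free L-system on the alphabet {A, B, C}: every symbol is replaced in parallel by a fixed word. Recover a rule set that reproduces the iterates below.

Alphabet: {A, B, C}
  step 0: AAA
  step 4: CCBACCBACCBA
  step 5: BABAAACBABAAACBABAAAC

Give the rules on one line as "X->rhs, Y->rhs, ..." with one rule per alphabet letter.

A->C, B->AA, C->BA

  step 4 ⇒ step 5: CCBACCBACCBA ⇒ BA·BA·AA·C·BA·BA·AA·C·BA·BA·AA·C
    A ↦ C
    B ↦ AA
    C ↦ BA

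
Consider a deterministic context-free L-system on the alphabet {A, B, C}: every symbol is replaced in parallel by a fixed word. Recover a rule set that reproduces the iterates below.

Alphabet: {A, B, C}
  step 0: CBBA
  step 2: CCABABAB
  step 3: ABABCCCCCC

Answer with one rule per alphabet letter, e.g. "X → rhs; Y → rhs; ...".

A->C, B->C, C->AB

  step 2 ⇒ step 3: CCABABAB ⇒ AB·AB·C·C·C·C·C·C
    A ↦ C
    B ↦ C
    C ↦ AB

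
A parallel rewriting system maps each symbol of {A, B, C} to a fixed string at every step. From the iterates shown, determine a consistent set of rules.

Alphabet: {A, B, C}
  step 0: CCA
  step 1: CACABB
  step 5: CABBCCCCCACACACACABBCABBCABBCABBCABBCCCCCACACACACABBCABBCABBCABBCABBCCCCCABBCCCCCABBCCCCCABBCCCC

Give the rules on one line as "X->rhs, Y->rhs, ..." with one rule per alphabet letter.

A->BB, B->CC, C->CA

  step 0 ⇒ step 1: CCA ⇒ CA·CA·BB
    A ↦ BB
    C ↦ CA
    B ↦ CC  (constrained at step 1)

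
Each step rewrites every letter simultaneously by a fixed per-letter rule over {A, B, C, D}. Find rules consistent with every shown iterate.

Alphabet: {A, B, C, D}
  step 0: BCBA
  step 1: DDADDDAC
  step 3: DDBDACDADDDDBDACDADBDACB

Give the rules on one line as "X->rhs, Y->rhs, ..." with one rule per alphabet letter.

  step 0 ⇒ step 1: BCBA ⇒ D·DAD·D·DAC
    A ↦ DAC
    B ↦ D
    C ↦ DAD
    D ↦ B  (constrained at step 1)

A->DAC, B->D, C->DAD, D->B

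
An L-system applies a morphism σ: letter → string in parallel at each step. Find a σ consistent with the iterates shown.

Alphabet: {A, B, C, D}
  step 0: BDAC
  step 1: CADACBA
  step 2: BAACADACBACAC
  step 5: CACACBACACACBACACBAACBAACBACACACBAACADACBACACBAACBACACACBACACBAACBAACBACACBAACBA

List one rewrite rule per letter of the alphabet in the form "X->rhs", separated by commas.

  step 1 ⇒ step 2: CADACBA ⇒ BA·AC·AD·AC·BA·C·AC
    A ↦ AC
    B ↦ C
    C ↦ BA
    D ↦ AD

A->AC, B->C, C->BA, D->AD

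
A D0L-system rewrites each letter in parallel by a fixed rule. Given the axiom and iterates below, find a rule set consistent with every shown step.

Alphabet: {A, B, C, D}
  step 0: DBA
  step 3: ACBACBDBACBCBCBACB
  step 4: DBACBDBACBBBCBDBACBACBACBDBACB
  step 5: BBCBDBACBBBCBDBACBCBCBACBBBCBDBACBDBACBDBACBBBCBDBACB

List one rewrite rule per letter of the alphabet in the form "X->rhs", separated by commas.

A->DB, B->CB, C->A, D->BB

  step 4 ⇒ step 5: DBACBDBACBBBCBDBACBACBACBDBACB ⇒ BB·CB·DB·A·CB·BB·CB·DB·A·CB·CB·CB·A·CB·BB·CB·DB·A·CB·DB·A·CB·DB·A·CB·BB·CB·DB·A·CB
    A ↦ DB
    B ↦ CB
    C ↦ A
    D ↦ BB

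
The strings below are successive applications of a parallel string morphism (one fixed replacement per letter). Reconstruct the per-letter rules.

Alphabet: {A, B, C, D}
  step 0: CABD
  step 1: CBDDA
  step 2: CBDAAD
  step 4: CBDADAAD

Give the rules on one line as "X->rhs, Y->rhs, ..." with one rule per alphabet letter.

A->D, B->D, C->CB, D->A

  step 1 ⇒ step 2: CBDDA ⇒ CB·D·A·A·D
    A ↦ D
    B ↦ D
    C ↦ CB
    D ↦ A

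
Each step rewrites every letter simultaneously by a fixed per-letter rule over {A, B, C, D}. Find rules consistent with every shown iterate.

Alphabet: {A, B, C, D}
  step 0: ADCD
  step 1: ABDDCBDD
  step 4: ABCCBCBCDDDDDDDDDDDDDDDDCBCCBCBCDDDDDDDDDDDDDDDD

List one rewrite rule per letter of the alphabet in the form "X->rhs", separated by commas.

A->AB, B->C, C->CB, D->DD

  step 0 ⇒ step 1: ADCD ⇒ AB·DD·CB·DD
    A ↦ AB
    C ↦ CB
    D ↦ DD
    B ↦ C  (constrained at step 1)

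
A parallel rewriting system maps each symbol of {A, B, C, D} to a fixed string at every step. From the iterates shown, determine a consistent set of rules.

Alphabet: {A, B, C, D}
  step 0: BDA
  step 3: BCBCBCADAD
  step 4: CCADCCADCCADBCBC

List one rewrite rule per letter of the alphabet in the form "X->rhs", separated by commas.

A->B, B->CC, C->AD, D->C

  step 3 ⇒ step 4: BCBCBCADAD ⇒ CC·AD·CC·AD·CC·AD·B·C·B·C
    A ↦ B
    B ↦ CC
    C ↦ AD
    D ↦ C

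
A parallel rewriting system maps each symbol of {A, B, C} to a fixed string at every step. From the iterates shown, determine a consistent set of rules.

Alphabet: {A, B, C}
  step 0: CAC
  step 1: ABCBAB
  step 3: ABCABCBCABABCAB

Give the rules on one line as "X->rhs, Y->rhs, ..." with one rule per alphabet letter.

  step 0 ⇒ step 1: CAC ⇒ AB·CB·AB
    A ↦ CB
    C ↦ AB
    B ↦ C  (constrained at step 1)

A->CB, B->C, C->AB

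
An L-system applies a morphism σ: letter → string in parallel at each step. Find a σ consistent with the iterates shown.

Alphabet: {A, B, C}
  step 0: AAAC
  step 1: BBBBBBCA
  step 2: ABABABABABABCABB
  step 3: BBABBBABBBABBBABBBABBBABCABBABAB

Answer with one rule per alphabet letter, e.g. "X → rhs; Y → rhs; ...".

  step 2 ⇒ step 3: ABABABABABABCABB ⇒ BB·AB·BB·AB·BB·AB·BB·AB·BB·AB·BB·AB·CA·BB·AB·AB
    A ↦ BB
    B ↦ AB
    C ↦ CA

A->BB, B->AB, C->CA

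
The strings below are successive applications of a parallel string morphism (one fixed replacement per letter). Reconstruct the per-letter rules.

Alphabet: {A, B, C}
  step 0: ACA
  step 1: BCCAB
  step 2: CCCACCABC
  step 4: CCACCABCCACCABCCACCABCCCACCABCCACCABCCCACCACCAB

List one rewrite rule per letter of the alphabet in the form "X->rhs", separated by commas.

  step 1 ⇒ step 2: BCCAB ⇒ C·CCA·CCA·B·C
    A ↦ B
    B ↦ C
    C ↦ CCA

A->B, B->C, C->CCA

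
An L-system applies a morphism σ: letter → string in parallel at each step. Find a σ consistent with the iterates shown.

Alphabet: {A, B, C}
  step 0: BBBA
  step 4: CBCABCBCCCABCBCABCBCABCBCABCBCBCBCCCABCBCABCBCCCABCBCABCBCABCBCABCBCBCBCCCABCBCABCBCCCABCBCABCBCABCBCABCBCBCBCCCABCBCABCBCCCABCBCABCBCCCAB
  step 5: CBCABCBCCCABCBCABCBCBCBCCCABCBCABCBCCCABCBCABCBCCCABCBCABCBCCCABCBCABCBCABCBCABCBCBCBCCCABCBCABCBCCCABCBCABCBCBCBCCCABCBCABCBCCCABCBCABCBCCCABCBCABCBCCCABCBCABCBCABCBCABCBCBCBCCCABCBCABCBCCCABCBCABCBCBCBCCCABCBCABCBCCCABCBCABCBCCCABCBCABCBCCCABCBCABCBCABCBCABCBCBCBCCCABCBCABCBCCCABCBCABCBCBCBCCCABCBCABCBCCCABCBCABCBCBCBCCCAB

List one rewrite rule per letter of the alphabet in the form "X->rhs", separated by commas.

  step 4 ⇒ step 5: CBCABCBCCCABCBCABCBCABCBCABCBCBCBCCCABCBCABCBCCCABCBCABCBCABCBCABCBCBCBCCCABCBCABCBCCCABCBCABCBCABCBCABCBCBCBCCCABCBCABCBCCCABCBCABCBCCCAB ⇒ CB·CAB·CB·CC·CAB·CB·CAB·CB·CB·CB·CC·CAB·CB·CAB·CB·CC·CAB·CB·CAB·CB·CC·CAB·CB·CAB·CB·CC·CAB·CB·CAB·CB·CAB·CB·CAB·CB·CB·CB·CC·CAB·CB·CAB·CB·CC·CAB·CB·CAB·CB·CB·CB·CC·CAB·CB·CAB·CB·CC·CAB·CB·CAB·CB·CC·CAB·CB·CAB·CB·CC·CAB·CB·CAB·CB·CAB·CB·CAB·CB·CB·CB·CC·CAB·CB·CAB·CB·CC·CAB·CB·CAB·CB·CB·CB·CC·CAB·CB·CAB·CB·CC·CAB·CB·CAB·CB·CC·CAB·CB·CAB·CB·CC·CAB·CB·CAB·CB·CAB·CB·CAB·CB·CB·CB·CC·CAB·CB·CAB·CB·CC·CAB·CB·CAB·CB·CB·CB·CC·CAB·CB·CAB·CB·CC·CAB·CB·CAB·CB·CB·CB·CC·CAB
    A ↦ CC
    B ↦ CAB
    C ↦ CB

A->CC, B->CAB, C->CB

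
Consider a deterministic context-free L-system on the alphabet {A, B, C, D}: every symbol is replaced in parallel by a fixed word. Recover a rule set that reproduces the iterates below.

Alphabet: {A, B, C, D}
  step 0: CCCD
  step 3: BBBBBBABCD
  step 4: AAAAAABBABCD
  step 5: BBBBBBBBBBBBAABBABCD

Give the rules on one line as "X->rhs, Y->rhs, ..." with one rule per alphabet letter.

A->BB, B->A, C->B, D->CD

  step 4 ⇒ step 5: AAAAAABBABCD ⇒ BB·BB·BB·BB·BB·BB·A·A·BB·A·B·CD
    A ↦ BB
    B ↦ A
    C ↦ B
    D ↦ CD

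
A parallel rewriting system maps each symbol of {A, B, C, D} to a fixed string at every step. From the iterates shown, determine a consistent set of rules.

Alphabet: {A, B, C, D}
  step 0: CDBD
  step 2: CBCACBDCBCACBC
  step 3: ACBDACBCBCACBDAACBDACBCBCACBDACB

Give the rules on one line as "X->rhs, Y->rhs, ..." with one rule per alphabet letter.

  step 2 ⇒ step 3: CBCACBDCBCACBC ⇒ ACB·D·ACB·CBC·ACB·D·A·ACB·D·ACB·CBC·ACB·D·ACB
    A ↦ CBC
    B ↦ D
    C ↦ ACB
    D ↦ A

A->CBC, B->D, C->ACB, D->A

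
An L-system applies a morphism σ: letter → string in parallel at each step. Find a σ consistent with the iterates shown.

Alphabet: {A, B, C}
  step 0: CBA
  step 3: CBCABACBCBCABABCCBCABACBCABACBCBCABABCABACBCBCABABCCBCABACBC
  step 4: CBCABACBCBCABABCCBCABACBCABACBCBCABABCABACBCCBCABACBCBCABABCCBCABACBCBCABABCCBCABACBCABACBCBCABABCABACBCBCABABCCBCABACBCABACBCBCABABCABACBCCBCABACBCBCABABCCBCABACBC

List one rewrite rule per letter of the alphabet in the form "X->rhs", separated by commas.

A->BC, B->ABA, C->CBC

  step 3 ⇒ step 4: CBCABACBCBCABABCCBCABACBCABACBCBCABABCABACBCBCABABCCBCABACBC ⇒ CBC·ABA·CBC·BC·ABA·BC·CBC·ABA·CBC·ABA·CBC·BC·ABA·BC·ABA·CBC·CBC·ABA·CBC·BC·ABA·BC·CBC·ABA·CBC·BC·ABA·BC·CBC·ABA·CBC·ABA·CBC·BC·ABA·BC·ABA·CBC·BC·ABA·BC·CBC·ABA·CBC·ABA·CBC·BC·ABA·BC·ABA·CBC·CBC·ABA·CBC·BC·ABA·BC·CBC·ABA·CBC
    A ↦ BC
    B ↦ ABA
    C ↦ CBC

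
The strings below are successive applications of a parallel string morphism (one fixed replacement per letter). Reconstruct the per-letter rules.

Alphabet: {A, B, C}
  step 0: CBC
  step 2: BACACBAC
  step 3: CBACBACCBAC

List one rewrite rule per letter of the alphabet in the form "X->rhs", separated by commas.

A->B, B->C, C->AC

  step 2 ⇒ step 3: BACACBAC ⇒ C·B·AC·B·AC·C·B·AC
    A ↦ B
    B ↦ C
    C ↦ AC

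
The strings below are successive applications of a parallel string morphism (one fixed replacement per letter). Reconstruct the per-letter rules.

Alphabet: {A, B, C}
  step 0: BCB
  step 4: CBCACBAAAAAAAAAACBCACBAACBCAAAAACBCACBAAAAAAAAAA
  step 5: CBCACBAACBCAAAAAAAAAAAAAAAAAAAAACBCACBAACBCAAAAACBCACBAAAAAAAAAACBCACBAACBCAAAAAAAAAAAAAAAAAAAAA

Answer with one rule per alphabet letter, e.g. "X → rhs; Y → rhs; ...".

  step 4 ⇒ step 5: CBCACBAAAAAAAAAACBCACBAACBCAAAAACBCACBAAAAAAAAAA ⇒ CB·CA·CB·AA·CB·CA·AA·AA·AA·AA·AA·AA·AA·AA·AA·AA·CB·CA·CB·AA·CB·CA·AA·AA·CB·CA·CB·AA·AA·AA·AA·AA·CB·CA·CB·AA·CB·CA·AA·AA·AA·AA·AA·AA·AA·AA·AA·AA
    A ↦ AA
    B ↦ CA
    C ↦ CB

A->AA, B->CA, C->CB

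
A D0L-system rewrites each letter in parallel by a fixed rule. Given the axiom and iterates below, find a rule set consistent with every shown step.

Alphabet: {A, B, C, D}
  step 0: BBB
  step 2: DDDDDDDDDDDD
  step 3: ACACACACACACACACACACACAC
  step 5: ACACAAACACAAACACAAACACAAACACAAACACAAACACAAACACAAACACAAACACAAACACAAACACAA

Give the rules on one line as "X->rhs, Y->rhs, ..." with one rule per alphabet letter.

A->DD, B->AA, C->B, D->AC

  step 2 ⇒ step 3: DDDDDDDDDDDD ⇒ AC·AC·AC·AC·AC·AC·AC·AC·AC·AC·AC·AC
    D ↦ AC
    A ↦ DD  (constrained at step 3)
    B ↦ AA  (constrained at step 0)
    C ↦ B  (constrained at step 3)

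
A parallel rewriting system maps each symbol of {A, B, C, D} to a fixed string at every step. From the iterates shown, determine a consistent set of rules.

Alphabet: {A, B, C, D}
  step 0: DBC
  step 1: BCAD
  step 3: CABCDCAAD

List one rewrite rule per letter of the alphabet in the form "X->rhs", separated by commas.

  step 0 ⇒ step 1: DBC ⇒ BC·A·D
    B ↦ A
    C ↦ D
    D ↦ BC
    A ↦ CA  (constrained at step 1)

A->CA, B->A, C->D, D->BC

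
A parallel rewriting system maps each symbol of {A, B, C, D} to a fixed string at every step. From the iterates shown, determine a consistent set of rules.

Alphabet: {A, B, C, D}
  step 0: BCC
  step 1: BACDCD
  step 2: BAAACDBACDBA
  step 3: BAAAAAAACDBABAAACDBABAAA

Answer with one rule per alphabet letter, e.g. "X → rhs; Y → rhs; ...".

  step 2 ⇒ step 3: BAAACDBACDBA ⇒ BA·AA·AA·AA·CD·BA·BA·AA·CD·BA·BA·AA
    A ↦ AA
    B ↦ BA
    C ↦ CD
    D ↦ BA

A->AA, B->BA, C->CD, D->BA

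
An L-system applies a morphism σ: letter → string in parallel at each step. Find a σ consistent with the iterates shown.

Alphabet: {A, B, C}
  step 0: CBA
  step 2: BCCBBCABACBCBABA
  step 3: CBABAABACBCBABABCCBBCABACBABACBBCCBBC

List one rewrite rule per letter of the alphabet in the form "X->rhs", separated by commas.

  step 2 ⇒ step 3: BCCBBCABACBCBABA ⇒ CB·ABA·ABA·CB·CB·ABA·BC·CB·BC·ABA·CB·ABA·CB·BC·CB·BC
    A ↦ BC
    B ↦ CB
    C ↦ ABA

A->BC, B->CB, C->ABA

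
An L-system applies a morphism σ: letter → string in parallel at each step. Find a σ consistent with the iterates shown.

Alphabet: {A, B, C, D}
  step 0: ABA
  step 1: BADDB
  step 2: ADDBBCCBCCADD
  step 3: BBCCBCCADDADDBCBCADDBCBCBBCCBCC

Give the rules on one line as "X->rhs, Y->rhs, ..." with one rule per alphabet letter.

  step 2 ⇒ step 3: ADDBBCCBCCADD ⇒ B·BCC·BCC·ADD·ADD·BC·BC·ADD·BC·BC·B·BCC·BCC
    A ↦ B
    B ↦ ADD
    C ↦ BC
    D ↦ BCC

A->B, B->ADD, C->BC, D->BCC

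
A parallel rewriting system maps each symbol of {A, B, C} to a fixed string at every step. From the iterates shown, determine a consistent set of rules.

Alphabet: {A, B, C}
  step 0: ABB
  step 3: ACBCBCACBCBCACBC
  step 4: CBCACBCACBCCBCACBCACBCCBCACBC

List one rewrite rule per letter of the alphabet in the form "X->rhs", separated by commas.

A->C, B->AC, C->BC

  step 3 ⇒ step 4: ACBCBCACBCBCACBC ⇒ C·BC·AC·BC·AC·BC·C·BC·AC·BC·AC·BC·C·BC·AC·BC
    A ↦ C
    B ↦ AC
    C ↦ BC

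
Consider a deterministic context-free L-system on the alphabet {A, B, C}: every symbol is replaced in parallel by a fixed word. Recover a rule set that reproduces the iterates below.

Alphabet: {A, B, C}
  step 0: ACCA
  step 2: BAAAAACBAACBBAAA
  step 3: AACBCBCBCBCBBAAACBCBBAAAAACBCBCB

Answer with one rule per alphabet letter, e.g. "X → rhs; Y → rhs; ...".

  step 2 ⇒ step 3: BAAAAACBAACBBAAA ⇒ AA·CB·CB·CB·CB·CB·BA·AA·CB·CB·BA·AA·AA·CB·CB·CB
    A ↦ CB
    B ↦ AA
    C ↦ BA

A->CB, B->AA, C->BA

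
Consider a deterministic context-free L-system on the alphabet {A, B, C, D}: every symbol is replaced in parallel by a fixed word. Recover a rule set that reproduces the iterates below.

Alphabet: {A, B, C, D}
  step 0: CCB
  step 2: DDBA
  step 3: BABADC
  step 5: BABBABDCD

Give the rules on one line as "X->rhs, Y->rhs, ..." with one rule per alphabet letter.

  step 2 ⇒ step 3: DDBA ⇒ BA·BA·D·C
    A ↦ C
    B ↦ D
    D ↦ BA
    C ↦ B  (constrained at step 0)

A->C, B->D, C->B, D->BA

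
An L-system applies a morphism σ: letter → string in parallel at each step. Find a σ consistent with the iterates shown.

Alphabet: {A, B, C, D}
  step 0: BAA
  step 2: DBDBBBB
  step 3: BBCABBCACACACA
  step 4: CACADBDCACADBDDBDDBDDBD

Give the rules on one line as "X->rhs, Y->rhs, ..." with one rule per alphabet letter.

A->D, B->CA, C->DB, D->BB

  step 3 ⇒ step 4: BBCABBCACACACA ⇒ CA·CA·DB·D·CA·CA·DB·D·DB·D·DB·D·DB·D
    A ↦ D
    B ↦ CA
    C ↦ DB
  step 2 ⇒ step 3: DBDBBBB ⇒ BB·CA·BB·CA·CA·CA·CA
    D ↦ BB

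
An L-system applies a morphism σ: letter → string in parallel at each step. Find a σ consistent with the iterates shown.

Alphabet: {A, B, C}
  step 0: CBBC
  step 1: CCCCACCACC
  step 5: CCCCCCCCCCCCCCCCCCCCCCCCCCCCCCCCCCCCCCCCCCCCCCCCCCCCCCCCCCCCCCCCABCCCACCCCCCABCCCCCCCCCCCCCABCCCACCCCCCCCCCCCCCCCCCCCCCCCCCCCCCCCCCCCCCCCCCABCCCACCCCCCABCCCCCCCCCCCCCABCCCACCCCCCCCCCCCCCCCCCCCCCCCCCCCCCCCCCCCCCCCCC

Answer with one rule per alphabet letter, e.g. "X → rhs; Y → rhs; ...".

  step 0 ⇒ step 1: CBBC ⇒ CC·CCA·CCA·CC
    B ↦ CCA
    C ↦ CC
    A ↦ ABC  (constrained at step 1)

A->ABC, B->CCA, C->CC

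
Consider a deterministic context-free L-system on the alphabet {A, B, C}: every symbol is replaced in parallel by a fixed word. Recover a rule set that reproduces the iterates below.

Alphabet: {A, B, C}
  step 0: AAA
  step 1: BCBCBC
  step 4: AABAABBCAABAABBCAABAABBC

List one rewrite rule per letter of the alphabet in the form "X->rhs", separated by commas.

A->BC, B->A, C->AB

  step 0 ⇒ step 1: AAA ⇒ BC·BC·BC
    A ↦ BC
    B ↦ A  (constrained at step 1)
    C ↦ AB  (constrained at step 1)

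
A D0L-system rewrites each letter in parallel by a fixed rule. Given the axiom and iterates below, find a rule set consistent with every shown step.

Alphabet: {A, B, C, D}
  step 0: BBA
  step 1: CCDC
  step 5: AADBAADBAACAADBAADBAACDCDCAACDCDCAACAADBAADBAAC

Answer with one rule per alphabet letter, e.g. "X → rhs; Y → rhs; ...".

A->DC, B->C, C->DB, D->AA

  step 0 ⇒ step 1: BBA ⇒ C·C·DC
    A ↦ DC
    B ↦ C
    C ↦ DB  (constrained at step 1)
    D ↦ AA  (constrained at step 1)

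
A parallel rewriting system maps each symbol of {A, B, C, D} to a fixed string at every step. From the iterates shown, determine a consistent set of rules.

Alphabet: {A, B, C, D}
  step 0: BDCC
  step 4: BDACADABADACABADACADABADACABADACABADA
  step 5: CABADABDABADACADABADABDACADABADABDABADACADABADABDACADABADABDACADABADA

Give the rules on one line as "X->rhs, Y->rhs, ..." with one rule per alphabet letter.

  step 4 ⇒ step 5: BDACADABADACABADACADABADACABADACABADA ⇒ CA·BA·DA·B·DA·BA·DA·CA·DA·BA·DA·B·DA·CA·DA·BA·DA·B·DA·BA·DA·CA·DA·BA·DA·B·DA·CA·DA·BA·DA·B·DA·CA·DA·BA·DA
    A ↦ DA
    B ↦ CA
    C ↦ B
    D ↦ BA

A->DA, B->CA, C->B, D->BA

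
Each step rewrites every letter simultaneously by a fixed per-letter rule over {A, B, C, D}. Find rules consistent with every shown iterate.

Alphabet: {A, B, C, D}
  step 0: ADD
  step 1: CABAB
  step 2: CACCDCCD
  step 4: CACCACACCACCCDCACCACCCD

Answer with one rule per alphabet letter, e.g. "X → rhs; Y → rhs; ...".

  step 1 ⇒ step 2: CABAB ⇒ CA·C·CD·C·CD
    A ↦ C
    B ↦ CD
    C ↦ CA
  step 0 ⇒ step 1: ADD ⇒ C·AB·AB
    D ↦ AB

A->C, B->CD, C->CA, D->AB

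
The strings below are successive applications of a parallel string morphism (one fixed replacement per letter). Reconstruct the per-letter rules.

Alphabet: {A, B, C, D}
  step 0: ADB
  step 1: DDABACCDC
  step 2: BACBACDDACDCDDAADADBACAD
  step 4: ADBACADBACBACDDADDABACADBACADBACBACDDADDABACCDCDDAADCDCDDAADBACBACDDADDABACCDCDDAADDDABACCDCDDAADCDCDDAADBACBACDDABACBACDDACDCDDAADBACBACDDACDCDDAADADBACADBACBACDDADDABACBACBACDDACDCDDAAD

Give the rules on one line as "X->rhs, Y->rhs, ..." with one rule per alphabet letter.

A->DDA, B->CDC, C->AD, D->BAC

  step 1 ⇒ step 2: DDABACCDC ⇒ BAC·BAC·DDA·CDC·DDA·AD·AD·BAC·AD
    A ↦ DDA
    B ↦ CDC
    C ↦ AD
    D ↦ BAC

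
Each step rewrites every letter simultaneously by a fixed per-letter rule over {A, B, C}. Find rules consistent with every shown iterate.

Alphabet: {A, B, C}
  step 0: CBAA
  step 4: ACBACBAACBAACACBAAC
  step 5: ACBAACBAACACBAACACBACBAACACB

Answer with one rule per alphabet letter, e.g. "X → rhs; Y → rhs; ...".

A->AC, B->A, C->B

  step 4 ⇒ step 5: ACBACBAACBAACACBAAC ⇒ AC·B·A·AC·B·A·AC·AC·B·A·AC·AC·B·AC·B·A·AC·AC·B
    A ↦ AC
    B ↦ A
    C ↦ B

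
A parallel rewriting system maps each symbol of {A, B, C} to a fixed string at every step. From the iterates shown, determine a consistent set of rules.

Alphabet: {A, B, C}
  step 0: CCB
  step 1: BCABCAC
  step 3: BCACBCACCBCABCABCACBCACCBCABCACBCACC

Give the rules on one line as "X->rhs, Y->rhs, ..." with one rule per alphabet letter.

A->CC, B->C, C->BCA

  step 0 ⇒ step 1: CCB ⇒ BCA·BCA·C
    B ↦ C
    C ↦ BCA
    A ↦ CC  (constrained at step 1)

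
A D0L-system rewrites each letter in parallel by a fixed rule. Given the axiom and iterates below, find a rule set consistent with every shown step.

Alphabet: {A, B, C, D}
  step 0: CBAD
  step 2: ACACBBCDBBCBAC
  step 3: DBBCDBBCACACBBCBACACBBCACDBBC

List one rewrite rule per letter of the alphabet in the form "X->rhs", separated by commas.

  step 2 ⇒ step 3: ACACBBCDBBCBAC ⇒ D·BBC·D·BBC·AC·AC·BBC·B·AC·AC·BBC·AC·D·BBC
    A ↦ D
    B ↦ AC
    C ↦ BBC
    D ↦ B

A->D, B->AC, C->BBC, D->B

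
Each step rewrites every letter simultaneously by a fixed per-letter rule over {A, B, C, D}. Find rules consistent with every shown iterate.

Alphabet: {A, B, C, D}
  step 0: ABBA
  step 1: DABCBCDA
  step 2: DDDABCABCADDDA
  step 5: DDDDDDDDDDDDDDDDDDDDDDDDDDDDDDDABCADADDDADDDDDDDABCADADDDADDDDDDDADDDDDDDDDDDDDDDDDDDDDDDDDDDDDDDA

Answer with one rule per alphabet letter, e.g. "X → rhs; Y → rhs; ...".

  step 1 ⇒ step 2: DABCBCDA ⇒ DD·DA·BC·A·BC·A·DD·DA
    A ↦ DA
    B ↦ BC
    C ↦ A
    D ↦ DD

A->DA, B->BC, C->A, D->DD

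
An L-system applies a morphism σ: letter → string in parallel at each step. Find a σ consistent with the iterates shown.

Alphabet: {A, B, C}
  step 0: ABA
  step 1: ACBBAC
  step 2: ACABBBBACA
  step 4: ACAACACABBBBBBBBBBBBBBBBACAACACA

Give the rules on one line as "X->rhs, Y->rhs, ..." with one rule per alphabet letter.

A->AC, B->BB, C->A

  step 1 ⇒ step 2: ACBBAC ⇒ AC·A·BB·BB·AC·A
    A ↦ AC
    B ↦ BB
    C ↦ A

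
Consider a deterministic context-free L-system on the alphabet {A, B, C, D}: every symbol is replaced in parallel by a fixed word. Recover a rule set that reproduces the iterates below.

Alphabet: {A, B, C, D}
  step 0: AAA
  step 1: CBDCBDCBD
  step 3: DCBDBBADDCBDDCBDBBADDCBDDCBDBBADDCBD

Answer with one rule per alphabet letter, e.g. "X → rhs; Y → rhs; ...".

A->CBD, B->D, C->BA, D->BBA

  step 0 ⇒ step 1: AAA ⇒ CBD·CBD·CBD
    A ↦ CBD
    B ↦ D  (constrained at step 1)
    C ↦ BA  (constrained at step 1)
    D ↦ BBA  (constrained at step 1)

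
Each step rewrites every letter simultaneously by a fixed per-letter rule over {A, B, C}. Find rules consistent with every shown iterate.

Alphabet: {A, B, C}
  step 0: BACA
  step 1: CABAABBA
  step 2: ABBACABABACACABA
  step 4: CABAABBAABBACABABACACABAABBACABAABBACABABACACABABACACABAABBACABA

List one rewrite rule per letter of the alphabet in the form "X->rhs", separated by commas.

A->BA, B->CA, C->AB

  step 1 ⇒ step 2: CABAABBA ⇒ AB·BA·CA·BA·BA·CA·CA·BA
    A ↦ BA
    B ↦ CA
    C ↦ AB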